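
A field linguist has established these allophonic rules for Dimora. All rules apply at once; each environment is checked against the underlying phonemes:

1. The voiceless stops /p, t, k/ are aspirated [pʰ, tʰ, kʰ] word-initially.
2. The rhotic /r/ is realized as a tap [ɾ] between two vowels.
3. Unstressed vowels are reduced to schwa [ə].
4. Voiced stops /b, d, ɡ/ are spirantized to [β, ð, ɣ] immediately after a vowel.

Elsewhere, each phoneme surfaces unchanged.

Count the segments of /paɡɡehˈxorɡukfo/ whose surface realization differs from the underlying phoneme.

Segments that undergo a rule: /p/ → [pʰ] (rule 1); /a/ → [ə] (rule 3); /ɡ/ → [ɣ] (rule 4); /e/ → [ə] (rule 3); /u/ → [ə] (rule 3); /o/ → [ə] (rule 3).
All other segments surface unchanged.

6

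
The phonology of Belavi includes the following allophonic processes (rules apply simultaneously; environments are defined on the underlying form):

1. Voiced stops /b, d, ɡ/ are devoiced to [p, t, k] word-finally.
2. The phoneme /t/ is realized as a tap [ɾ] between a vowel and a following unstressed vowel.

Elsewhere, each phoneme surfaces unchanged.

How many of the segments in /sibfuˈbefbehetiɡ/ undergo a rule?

2

Segments that undergo a rule: /t/ → [ɾ] (rule 2); /ɡ/ → [k] (rule 1).
All other segments surface unchanged.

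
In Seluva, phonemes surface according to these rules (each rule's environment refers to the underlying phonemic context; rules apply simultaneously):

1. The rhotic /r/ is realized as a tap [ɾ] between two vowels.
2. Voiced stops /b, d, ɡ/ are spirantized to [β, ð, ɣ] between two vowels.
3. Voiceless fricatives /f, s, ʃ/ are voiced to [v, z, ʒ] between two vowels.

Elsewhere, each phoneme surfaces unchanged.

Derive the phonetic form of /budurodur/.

/b/ (word-initial) is in the target of rule 2 but the environment (between two vowels) is not met → [b].
Rule 2 applies to /d/ (between /u/ and /u/: between two vowels) → [ð].
/r/ (between /u/ and /o/) occurs between two vowels → [ɾ] by rule 1.
/d/ (between /o/ and /u/) occurs between two vowels → [ð] by rule 2.
/r/ — word-final; rule 1 does not apply here → [r].

[buðuɾoður]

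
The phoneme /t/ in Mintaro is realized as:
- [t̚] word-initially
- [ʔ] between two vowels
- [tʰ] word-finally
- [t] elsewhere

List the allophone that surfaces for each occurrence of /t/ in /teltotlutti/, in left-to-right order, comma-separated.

Occurrence 1 (position 1): word-initially → [t̚].
Occurrence 2 (position 4): no conditioning environment matches → elsewhere allophone [t].
Occurrence 3 (position 6): no conditioning environment matches → elsewhere allophone [t].
Occurrence 4 (position 9): no conditioning environment matches → elsewhere allophone [t].
Occurrence 5 (position 10): no conditioning environment matches → elsewhere allophone [t].

[t̚], [t], [t], [t], [t]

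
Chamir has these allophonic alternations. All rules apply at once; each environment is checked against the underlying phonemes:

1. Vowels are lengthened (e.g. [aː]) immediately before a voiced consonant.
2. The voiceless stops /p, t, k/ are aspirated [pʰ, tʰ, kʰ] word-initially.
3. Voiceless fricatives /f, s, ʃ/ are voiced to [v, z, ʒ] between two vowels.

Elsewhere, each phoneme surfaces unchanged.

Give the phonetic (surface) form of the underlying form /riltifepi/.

[riːltivepi]

/i/ (between /r/ and /l/) occurs before a voiced consonant → [iː] by rule 1.
/t/ (between /l/ and /i/) is in the target of rule 2 but the environment (word-initially) is not met → [t].
/i/ — between /t/ and /f/; rule 1 does not apply here → [i].
Rule 3 applies to /f/ (between /i/ and /e/: between two vowels) → [v].
/e/ (between /f/ and /p/): rule 1 targets it, but not before a voiced consonant → unchanged [e].
/p/ (between /e/ and /i/) fails the environment for rule 2, so it stays [p].
/i/ (word-final) is in the target of rule 1 but the environment (before a voiced consonant) is not met → [i].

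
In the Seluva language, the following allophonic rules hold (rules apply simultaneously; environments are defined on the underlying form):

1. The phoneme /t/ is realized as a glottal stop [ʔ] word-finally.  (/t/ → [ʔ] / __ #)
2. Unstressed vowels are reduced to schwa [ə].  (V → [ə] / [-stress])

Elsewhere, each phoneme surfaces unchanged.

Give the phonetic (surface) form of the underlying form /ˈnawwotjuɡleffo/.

/a/ (between /n/ and /w/) fails the environment for rule 2, so it stays [a].
/o/ meets the environment for rule 2 (in an unstressed syllable) → [ə].
/t/ (between /o/ and /j/) is in the target of rule 1 but the environment (word-finally) is not met → [t].
/u/ (between /j/ and /ɡ/) occurs in an unstressed syllable → [ə] by rule 2.
/e/ meets the environment for rule 2 (in an unstressed syllable) → [ə].
Rule 2 applies to /o/ (word-final: in an unstressed syllable) → [ə].

[ˈnawwətjəɡləffə]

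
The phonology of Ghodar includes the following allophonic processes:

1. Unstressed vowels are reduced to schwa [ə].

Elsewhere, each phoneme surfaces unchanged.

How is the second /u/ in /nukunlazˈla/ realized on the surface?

Rule 1 applies to /u/ (between /k/ and /n/: in an unstressed syllable) → [ə].

[ə]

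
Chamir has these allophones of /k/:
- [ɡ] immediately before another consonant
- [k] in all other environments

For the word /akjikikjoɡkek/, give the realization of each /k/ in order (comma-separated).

[ɡ], [k], [ɡ], [k], [k]

Occurrence 1 (position 2): immediately before another consonant → [ɡ].
Occurrence 2 (position 5): no conditioning environment matches → elsewhere allophone [k].
Occurrence 3 (position 7): immediately before another consonant → [ɡ].
Occurrence 4 (position 11): no conditioning environment matches → elsewhere allophone [k].
Occurrence 5 (position 13): no conditioning environment matches → elsewhere allophone [k].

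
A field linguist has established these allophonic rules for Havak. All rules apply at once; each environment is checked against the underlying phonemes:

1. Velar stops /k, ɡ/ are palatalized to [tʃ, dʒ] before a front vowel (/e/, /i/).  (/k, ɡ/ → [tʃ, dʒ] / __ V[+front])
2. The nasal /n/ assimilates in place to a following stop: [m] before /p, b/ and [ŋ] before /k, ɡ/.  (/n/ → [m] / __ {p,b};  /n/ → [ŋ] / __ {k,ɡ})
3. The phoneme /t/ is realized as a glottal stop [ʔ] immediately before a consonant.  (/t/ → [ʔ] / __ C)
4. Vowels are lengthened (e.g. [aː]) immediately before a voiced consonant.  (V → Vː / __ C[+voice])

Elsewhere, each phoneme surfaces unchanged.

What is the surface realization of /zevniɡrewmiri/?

/e/ (between /z/ and /v/): before a voiced consonant, so rule 4 applies → [eː].
/n/ (between /v/ and /i/) is in the target of rule 2 but the environment (before a labial or velar stop) is not met → [n].
/i/ meets the environment for rule 4 (before a voiced consonant) → [iː].
/ɡ/ — between /i/ and /r/; rule 1 does not apply here → [ɡ].
/e/ meets the environment for rule 4 (before a voiced consonant) → [eː].
/i/ — between /m/ and /r/, before a voiced consonant — surfaces as [iː] (rule 4).
/i/ (word-final): rule 4 targets it, but not before a voiced consonant → unchanged [i].

[zeːvniːɡreːwmiːri]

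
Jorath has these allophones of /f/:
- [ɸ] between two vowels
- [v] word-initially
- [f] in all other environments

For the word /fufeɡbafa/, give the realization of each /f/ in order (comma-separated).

[v], [ɸ], [ɸ]

Occurrence 1 (position 1): word-initially → [v].
Occurrence 2 (position 3): between two vowels → [ɸ].
Occurrence 3 (position 8): between two vowels → [ɸ].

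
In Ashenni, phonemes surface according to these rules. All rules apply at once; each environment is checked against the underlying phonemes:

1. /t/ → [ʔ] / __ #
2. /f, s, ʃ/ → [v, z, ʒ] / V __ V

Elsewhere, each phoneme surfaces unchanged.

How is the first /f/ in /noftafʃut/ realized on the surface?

[f]

/f/ — between /o/ and /t/; rule 2 does not apply here → [f].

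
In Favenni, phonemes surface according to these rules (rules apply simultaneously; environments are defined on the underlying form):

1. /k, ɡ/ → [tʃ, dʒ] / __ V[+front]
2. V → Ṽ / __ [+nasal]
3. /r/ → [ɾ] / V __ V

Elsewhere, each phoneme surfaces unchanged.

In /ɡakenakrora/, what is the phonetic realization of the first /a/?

/a/ (between /ɡ/ and /k/) is in the target of rule 2 but the environment (before a nasal consonant) is not met → [a].

[a]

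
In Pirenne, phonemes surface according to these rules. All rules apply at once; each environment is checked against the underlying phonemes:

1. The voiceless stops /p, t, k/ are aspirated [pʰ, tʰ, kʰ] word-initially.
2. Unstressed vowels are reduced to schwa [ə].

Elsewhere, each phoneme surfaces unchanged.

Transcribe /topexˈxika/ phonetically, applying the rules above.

/t/ — word-initial, word-initially — surfaces as [tʰ] (rule 1).
/o/ — between /t/ and /p/, in an unstressed syllable — surfaces as [ə] (rule 2).
/p/ (between /o/ and /e/): rule 1 targets it, but not word-initially → unchanged [p].
/e/ meets the environment for rule 2 (in an unstressed syllable) → [ə].
/x/ (between /e/ and /x/): no rule targets it → [x].
/x/ (between /x/ and /i/) is unaffected → [x].
/i/ (between /x/ and /k/) fails the environment for rule 2, so it stays [i].
/k/ (between /i/ and /a/) fails the environment for rule 1, so it stays [k].
/a/ — word-final, in an unstressed syllable — surfaces as [ə] (rule 2).

[tʰəpəxˈxikə]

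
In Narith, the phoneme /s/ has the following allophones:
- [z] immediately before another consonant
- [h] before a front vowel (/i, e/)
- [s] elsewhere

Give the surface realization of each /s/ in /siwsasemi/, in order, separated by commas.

Occurrence 1 (position 1): before a front vowel (/i, e/) → [h].
Occurrence 2 (position 4): no conditioning environment matches → elsewhere allophone [s].
Occurrence 3 (position 6): before a front vowel (/i, e/) → [h].

[h], [s], [h]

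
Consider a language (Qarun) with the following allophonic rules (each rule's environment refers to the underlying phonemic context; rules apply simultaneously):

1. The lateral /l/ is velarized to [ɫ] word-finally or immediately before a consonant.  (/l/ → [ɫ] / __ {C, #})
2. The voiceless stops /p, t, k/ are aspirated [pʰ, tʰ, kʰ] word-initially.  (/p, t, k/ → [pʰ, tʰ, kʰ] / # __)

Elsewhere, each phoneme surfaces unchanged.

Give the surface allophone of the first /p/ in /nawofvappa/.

[p]

/p/ — between /a/ and /p/; rule 2 does not apply here → [p].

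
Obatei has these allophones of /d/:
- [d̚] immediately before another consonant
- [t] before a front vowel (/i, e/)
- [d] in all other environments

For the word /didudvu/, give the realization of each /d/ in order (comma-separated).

[t], [d], [d̚]

Occurrence 1 (position 1): before a front vowel (/i, e/) → [t].
Occurrence 2 (position 3): no conditioning environment matches → elsewhere allophone [d].
Occurrence 3 (position 5): immediately before another consonant → [d̚].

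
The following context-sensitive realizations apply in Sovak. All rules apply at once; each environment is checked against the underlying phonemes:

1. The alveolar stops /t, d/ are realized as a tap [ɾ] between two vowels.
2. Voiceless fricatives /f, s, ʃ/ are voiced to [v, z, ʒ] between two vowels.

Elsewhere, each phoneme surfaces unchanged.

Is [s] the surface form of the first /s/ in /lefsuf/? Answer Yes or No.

Yes

/s/ (between /f/ and /u/) is in the target of rule 2 but the environment (between two vowels) is not met → [s].
The actual realization is [s], which matches [s].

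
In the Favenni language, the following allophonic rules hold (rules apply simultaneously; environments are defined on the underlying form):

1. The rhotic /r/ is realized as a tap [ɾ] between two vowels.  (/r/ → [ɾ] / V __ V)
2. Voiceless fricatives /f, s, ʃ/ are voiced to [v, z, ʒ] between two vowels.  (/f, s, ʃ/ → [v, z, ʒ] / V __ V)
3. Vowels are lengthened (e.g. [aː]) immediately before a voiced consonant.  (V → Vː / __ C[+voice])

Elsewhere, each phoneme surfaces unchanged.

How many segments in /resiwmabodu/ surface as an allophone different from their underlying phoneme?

Segments that undergo a rule: /s/ → [z] (rule 2); /i/ → [iː] (rule 3); /a/ → [aː] (rule 3); /o/ → [oː] (rule 3).
All other segments surface unchanged.

4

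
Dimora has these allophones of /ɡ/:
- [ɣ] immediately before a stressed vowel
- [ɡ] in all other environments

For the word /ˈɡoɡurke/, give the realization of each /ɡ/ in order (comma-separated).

[ɣ], [ɡ]

Occurrence 1 (position 1): immediately before a stressed vowel → [ɣ].
Occurrence 2 (position 3): no conditioning environment matches → elsewhere allophone [ɡ].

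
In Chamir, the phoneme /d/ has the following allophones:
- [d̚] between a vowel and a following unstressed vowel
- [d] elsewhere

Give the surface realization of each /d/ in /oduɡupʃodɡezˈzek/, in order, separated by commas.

Occurrence 1 (position 2): between a vowel and a following unstressed vowel → [d̚].
Occurrence 2 (position 9): no conditioning environment matches → elsewhere allophone [d].

[d̚], [d]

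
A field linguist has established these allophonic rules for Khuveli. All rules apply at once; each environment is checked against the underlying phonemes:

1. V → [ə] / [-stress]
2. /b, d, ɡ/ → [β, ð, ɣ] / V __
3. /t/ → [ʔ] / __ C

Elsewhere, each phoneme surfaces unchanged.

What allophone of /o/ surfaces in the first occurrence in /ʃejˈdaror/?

Rule 1 applies to /o/ (between /r/ and /r/: in an unstressed syllable) → [ə].

[ə]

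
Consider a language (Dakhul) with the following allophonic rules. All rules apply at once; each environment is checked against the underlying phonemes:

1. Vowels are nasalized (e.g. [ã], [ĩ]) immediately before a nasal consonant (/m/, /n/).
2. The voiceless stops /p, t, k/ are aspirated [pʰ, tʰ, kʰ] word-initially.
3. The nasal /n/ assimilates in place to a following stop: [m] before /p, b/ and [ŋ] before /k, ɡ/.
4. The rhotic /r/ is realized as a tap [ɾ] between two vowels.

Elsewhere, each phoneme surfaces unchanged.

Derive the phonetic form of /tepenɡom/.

[tʰepẽŋɡõm]

/t/ — word-initial, word-initially — surfaces as [tʰ] (rule 2).
/e/ (between /t/ and /p/) fails the environment for rule 1, so it stays [e].
/p/ — between /e/ and /e/; rule 2 does not apply here → [p].
/e/ — between /p/ and /n/, before a nasal consonant — surfaces as [ẽ] (rule 1).
/n/ meets the environment for rule 3 (before a labial or velar stop) → [ŋ].
/ɡ/ (between /n/ and /o/): no rule targets it → [ɡ].
/o/ — between /ɡ/ and /m/, before a nasal consonant — surfaces as [õ] (rule 1).
/m/ (word-final): no rule targets it → [m].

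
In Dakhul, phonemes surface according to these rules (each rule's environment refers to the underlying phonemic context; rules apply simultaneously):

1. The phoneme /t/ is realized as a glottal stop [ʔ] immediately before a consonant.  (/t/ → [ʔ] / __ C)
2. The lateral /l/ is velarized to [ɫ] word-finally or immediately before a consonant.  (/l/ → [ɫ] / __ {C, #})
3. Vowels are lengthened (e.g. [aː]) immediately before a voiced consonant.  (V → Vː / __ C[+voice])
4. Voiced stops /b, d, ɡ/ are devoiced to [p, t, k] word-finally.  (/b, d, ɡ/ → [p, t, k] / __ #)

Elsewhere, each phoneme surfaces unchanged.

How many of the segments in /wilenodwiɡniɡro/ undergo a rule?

Segments that undergo a rule: /i/ → [iː] (rule 3); /e/ → [eː] (rule 3); /o/ → [oː] (rule 3); /i/ → [iː] (rule 3); /i/ → [iː] (rule 3).
All other segments surface unchanged.

5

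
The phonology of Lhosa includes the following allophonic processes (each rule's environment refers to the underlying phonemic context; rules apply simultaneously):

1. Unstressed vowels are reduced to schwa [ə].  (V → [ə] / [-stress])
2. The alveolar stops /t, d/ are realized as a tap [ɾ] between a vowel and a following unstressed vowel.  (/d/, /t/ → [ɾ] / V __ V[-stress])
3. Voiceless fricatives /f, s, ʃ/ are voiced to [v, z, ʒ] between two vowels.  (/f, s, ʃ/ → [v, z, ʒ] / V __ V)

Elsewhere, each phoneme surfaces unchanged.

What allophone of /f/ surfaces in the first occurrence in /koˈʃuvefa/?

/f/ — between /e/ and /a/, between two vowels — surfaces as [v] (rule 3).

[v]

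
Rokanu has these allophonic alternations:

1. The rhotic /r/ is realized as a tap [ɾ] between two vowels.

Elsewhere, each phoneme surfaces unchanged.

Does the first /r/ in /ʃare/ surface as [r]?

/r/ (between /a/ and /e/): between two vowels, so rule 1 applies → [ɾ].
The actual realization is [ɾ], not [r].

No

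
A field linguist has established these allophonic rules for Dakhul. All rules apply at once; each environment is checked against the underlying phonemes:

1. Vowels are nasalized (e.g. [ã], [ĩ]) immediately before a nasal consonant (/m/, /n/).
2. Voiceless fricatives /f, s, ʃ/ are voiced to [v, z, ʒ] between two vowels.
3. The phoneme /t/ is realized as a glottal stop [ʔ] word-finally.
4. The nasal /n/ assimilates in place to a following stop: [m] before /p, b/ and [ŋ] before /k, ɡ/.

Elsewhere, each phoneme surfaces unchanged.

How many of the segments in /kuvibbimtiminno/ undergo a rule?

3

Segments that undergo a rule: /i/ → [ĩ] (rule 1); /i/ → [ĩ] (rule 1); /i/ → [ĩ] (rule 1).
All other segments surface unchanged.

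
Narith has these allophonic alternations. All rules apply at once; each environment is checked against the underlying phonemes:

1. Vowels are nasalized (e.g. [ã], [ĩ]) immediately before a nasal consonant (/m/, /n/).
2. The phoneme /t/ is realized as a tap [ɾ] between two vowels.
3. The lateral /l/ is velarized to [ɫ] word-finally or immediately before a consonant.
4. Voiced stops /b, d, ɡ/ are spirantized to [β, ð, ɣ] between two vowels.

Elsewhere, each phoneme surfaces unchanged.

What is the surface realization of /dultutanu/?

[duɫtuɾãnu]

/d/ — word-initial; rule 4 does not apply here → [d].
/u/ (between /d/ and /l/): rule 1 targets it, but not before a nasal consonant → unchanged [u].
/l/ meets the environment for rule 3 (word-finally or immediately before a consonant) → [ɫ].
/t/ (between /l/ and /u/) is in the target of rule 2 but the environment (between two vowels) is not met → [t].
/u/ (between /t/ and /t/) fails the environment for rule 1, so it stays [u].
/t/ — between /u/ and /a/, between two vowels — surfaces as [ɾ] (rule 2).
/a/ (between /t/ and /n/) occurs before a nasal consonant → [ã] by rule 1.
/u/ (word-final) is in the target of rule 1 but the environment (before a nasal consonant) is not met → [u].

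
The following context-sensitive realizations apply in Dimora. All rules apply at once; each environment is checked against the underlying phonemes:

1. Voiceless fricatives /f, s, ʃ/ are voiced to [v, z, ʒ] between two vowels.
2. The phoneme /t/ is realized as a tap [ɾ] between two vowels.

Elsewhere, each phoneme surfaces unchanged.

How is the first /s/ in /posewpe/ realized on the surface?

[z]

Rule 1 applies to /s/ (between /o/ and /e/: between two vowels) → [z].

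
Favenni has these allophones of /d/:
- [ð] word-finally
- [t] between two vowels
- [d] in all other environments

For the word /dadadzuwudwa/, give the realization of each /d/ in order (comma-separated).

[d], [t], [d], [d]

Occurrence 1 (position 1): no conditioning environment matches → elsewhere allophone [d].
Occurrence 2 (position 3): between two vowels → [t].
Occurrence 3 (position 5): no conditioning environment matches → elsewhere allophone [d].
Occurrence 4 (position 10): no conditioning environment matches → elsewhere allophone [d].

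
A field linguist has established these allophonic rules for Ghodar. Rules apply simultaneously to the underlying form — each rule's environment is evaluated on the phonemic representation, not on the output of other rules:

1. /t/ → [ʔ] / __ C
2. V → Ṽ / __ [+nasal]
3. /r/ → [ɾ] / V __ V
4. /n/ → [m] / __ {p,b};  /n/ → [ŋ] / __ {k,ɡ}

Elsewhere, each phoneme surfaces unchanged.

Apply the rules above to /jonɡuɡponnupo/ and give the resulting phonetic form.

[jõŋɡuɡpõnnupo]

Rule 2 applies to /o/ (between /j/ and /n/: before a nasal consonant) → [õ].
/n/ meets the environment for rule 4 (before a labial or velar stop) → [ŋ].
/u/ (between /ɡ/ and /ɡ/) is in the target of rule 2 but the environment (before a nasal consonant) is not met → [u].
Rule 2 applies to /o/ (between /p/ and /n/: before a nasal consonant) → [õ].
/n/ (between /o/ and /n/): rule 4 targets it, but not before a labial or velar stop → unchanged [n].
/n/ (between /n/ and /u/) fails the environment for rule 4, so it stays [n].
/u/ (between /n/ and /p/): rule 2 targets it, but not before a nasal consonant → unchanged [u].
/o/ (word-final): rule 2 targets it, but not before a nasal consonant → unchanged [o].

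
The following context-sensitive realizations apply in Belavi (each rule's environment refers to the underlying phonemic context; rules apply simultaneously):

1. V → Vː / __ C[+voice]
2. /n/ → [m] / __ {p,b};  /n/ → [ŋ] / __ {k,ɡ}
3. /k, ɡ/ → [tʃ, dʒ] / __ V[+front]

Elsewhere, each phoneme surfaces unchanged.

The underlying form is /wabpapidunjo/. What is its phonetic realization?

[waːbpapiːduːnjo]

/w/ (word-initial) is unaffected → [w].
/a/ (between /w/ and /b/): before a voiced consonant, so rule 1 applies → [aː].
/b/ (between /a/ and /p/) is unaffected → [b].
/p/ (between /b/ and /a/) is unaffected → [p].
/a/ (between /p/ and /p/): rule 1 targets it, but not before a voiced consonant → unchanged [a].
/p/ (between /a/ and /i/): no rule targets it → [p].
Rule 1 applies to /i/ (between /p/ and /d/: before a voiced consonant) → [iː].
/d/ stays [d].
/u/ (between /d/ and /n/): before a voiced consonant, so rule 1 applies → [uː].
/n/ (between /u/ and /j/) fails the environment for rule 2, so it stays [n].
/j/ — not in any rule's target class → [j].
/o/ (word-final): rule 1 targets it, but not before a voiced consonant → unchanged [o].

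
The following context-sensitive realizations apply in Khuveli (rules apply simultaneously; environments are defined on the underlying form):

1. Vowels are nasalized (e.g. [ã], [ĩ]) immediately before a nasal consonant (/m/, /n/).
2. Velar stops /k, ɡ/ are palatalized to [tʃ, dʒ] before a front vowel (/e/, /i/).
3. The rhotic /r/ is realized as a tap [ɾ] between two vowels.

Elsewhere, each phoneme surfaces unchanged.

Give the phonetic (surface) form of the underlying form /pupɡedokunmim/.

/u/ — between /p/ and /p/; rule 1 does not apply here → [u].
/ɡ/ (between /p/ and /e/) occurs before a front vowel → [dʒ] by rule 2.
/e/ — between /ɡ/ and /d/; rule 1 does not apply here → [e].
/o/ (between /d/ and /k/) is in the target of rule 1 but the environment (before a nasal consonant) is not met → [o].
/k/ (between /o/ and /u/): rule 2 targets it, but not before a front vowel → unchanged [k].
/u/ (between /k/ and /n/) occurs before a nasal consonant → [ũ] by rule 1.
Rule 1 applies to /i/ (between /m/ and /m/: before a nasal consonant) → [ĩ].

[pupdʒedokũnmĩm]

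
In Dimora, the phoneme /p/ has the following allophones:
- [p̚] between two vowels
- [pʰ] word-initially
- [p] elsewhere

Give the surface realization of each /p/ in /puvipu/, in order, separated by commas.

Occurrence 1 (position 1): word-initially → [pʰ].
Occurrence 2 (position 5): between two vowels → [p̚].

[pʰ], [p̚]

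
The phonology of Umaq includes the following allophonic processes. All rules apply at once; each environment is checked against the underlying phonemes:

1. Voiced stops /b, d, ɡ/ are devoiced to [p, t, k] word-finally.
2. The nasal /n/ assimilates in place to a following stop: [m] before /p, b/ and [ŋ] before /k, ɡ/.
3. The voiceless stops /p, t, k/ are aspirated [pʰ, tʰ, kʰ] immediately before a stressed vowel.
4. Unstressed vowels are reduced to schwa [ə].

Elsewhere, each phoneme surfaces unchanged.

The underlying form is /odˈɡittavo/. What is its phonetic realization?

/o/ (word-initial) occurs in an unstressed syllable → [ə] by rule 4.
/d/ (between /o/ and /ɡ/) fails the environment for rule 1, so it stays [d].
/ɡ/ (between /d/ and /i/) fails the environment for rule 1, so it stays [ɡ].
/i/ (between /ɡ/ and /t/) is in the target of rule 4 but the environment (in an unstressed syllable) is not met → [i].
/t/ (between /i/ and /t/): rule 3 targets it, but not immediately before a stressed vowel → unchanged [t].
/t/ (between /t/ and /a/) is in the target of rule 3 but the environment (immediately before a stressed vowel) is not met → [t].
Rule 4 applies to /a/ (between /t/ and /v/: in an unstressed syllable) → [ə].
/v/ — not in any rule's target class → [v].
/o/ (word-final) occurs in an unstressed syllable → [ə] by rule 4.

[ədˈɡittəvə]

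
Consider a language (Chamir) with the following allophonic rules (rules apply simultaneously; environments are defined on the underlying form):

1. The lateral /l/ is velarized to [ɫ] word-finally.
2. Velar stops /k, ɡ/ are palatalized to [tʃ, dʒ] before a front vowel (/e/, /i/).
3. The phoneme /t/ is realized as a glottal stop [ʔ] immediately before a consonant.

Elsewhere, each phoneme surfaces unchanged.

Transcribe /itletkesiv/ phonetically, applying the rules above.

/i/ (word-initial): no rule targets it → [i].
/t/ — between /i/ and /l/, immediately before a consonant — surfaces as [ʔ] (rule 3).
/l/ (between /t/ and /e/): rule 1 targets it, but not word-finally → unchanged [l].
/e/ — not in any rule's target class → [e].
/t/ — between /e/ and /k/, immediately before a consonant — surfaces as [ʔ] (rule 3).
/k/ meets the environment for rule 2 (before a front vowel) → [tʃ].
/e/ — not in any rule's target class → [e].
/s/ (between /e/ and /i/) is unaffected → [s].
/i/ — not in any rule's target class → [i].
/v/ (word-final): no rule targets it → [v].

[iʔleʔtʃesiv]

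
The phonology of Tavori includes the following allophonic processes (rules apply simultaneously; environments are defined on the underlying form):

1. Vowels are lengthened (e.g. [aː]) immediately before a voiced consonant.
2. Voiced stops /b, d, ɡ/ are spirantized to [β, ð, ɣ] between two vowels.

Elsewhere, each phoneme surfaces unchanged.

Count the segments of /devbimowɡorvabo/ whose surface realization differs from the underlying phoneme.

6

Segments that undergo a rule: /e/ → [eː] (rule 1); /i/ → [iː] (rule 1); /o/ → [oː] (rule 1); /o/ → [oː] (rule 1); /a/ → [aː] (rule 1); /b/ → [β] (rule 2).
All other segments surface unchanged.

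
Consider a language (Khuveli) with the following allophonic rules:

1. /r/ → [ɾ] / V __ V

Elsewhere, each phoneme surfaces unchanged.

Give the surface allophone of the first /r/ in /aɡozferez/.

[ɾ]

/r/ — between /e/ and /e/, between two vowels — surfaces as [ɾ] (rule 1).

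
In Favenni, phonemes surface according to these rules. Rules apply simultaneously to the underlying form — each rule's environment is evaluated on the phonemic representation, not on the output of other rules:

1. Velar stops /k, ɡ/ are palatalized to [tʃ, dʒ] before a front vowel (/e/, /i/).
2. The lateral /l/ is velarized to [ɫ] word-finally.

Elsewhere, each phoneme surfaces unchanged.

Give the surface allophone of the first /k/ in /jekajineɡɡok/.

[k]

/k/ — between /e/ and /a/; rule 1 does not apply here → [k].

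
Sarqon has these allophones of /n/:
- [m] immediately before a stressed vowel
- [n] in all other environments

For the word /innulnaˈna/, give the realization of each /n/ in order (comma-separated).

[n], [n], [n], [m]

Occurrence 1 (position 2): no conditioning environment matches → elsewhere allophone [n].
Occurrence 2 (position 3): no conditioning environment matches → elsewhere allophone [n].
Occurrence 3 (position 6): no conditioning environment matches → elsewhere allophone [n].
Occurrence 4 (position 8): immediately before a stressed vowel → [m].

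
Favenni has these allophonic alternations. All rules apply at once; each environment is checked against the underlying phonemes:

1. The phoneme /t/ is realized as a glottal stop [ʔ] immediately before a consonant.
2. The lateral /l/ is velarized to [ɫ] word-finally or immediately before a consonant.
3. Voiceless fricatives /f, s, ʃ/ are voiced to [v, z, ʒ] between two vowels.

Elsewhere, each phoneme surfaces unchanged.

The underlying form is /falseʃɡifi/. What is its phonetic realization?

/f/ (word-initial) is in the target of rule 3 but the environment (between two vowels) is not met → [f].
/a/ — not in any rule's target class → [a].
Rule 2 applies to /l/ (between /a/ and /s/: word-finally or immediately before a consonant) → [ɫ].
/s/ (between /l/ and /e/) fails the environment for rule 3, so it stays [s].
/e/ — not in any rule's target class → [e].
/ʃ/ (between /e/ and /ɡ/): rule 3 targets it, but not between two vowels → unchanged [ʃ].
/ɡ/ (between /ʃ/ and /i/) is unaffected → [ɡ].
/i/ (between /ɡ/ and /f/): no rule targets it → [i].
/f/ (between /i/ and /i/) occurs between two vowels → [v] by rule 3.
/i/ — not in any rule's target class → [i].

[faɫseʃɡivi]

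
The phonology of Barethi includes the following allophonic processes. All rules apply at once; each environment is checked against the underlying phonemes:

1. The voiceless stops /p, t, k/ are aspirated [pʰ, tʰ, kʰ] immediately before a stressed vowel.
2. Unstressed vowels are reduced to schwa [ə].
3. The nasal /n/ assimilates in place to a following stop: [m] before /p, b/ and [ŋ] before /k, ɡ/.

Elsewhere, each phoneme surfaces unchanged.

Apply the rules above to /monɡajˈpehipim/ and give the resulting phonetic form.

/o/ — between /m/ and /n/, in an unstressed syllable — surfaces as [ə] (rule 2).
Rule 3 applies to /n/ (between /o/ and /ɡ/: before a labial or velar stop) → [ŋ].
/a/ — between /ɡ/ and /j/, in an unstressed syllable — surfaces as [ə] (rule 2).
/p/ — between /j/ and /e/, immediately before a stressed vowel — surfaces as [pʰ] (rule 1).
/e/ — between /p/ and /h/; rule 2 does not apply here → [e].
/i/ — between /h/ and /p/, in an unstressed syllable — surfaces as [ə] (rule 2).
/p/ (between /i/ and /i/) is in the target of rule 1 but the environment (immediately before a stressed vowel) is not met → [p].
Rule 2 applies to /i/ (between /p/ and /m/: in an unstressed syllable) → [ə].

[məŋɡəjˈpʰehəpəm]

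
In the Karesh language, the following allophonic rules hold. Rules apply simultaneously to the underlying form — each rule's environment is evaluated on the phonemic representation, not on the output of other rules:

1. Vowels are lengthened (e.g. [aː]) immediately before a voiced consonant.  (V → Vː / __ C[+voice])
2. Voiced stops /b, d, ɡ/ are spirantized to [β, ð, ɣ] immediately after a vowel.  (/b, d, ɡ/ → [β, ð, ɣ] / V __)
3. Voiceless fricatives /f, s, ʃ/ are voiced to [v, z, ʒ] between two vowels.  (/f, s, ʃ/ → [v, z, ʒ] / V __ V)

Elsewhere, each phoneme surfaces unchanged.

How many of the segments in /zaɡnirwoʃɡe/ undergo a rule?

3

Segments that undergo a rule: /a/ → [aː] (rule 1); /ɡ/ → [ɣ] (rule 2); /i/ → [iː] (rule 1).
All other segments surface unchanged.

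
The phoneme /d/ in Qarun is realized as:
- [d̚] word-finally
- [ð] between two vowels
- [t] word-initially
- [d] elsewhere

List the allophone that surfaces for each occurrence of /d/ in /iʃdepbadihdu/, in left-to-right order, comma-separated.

Occurrence 1 (position 3): no conditioning environment matches → elsewhere allophone [d].
Occurrence 2 (position 8): between two vowels → [ð].
Occurrence 3 (position 11): no conditioning environment matches → elsewhere allophone [d].

[d], [ð], [d]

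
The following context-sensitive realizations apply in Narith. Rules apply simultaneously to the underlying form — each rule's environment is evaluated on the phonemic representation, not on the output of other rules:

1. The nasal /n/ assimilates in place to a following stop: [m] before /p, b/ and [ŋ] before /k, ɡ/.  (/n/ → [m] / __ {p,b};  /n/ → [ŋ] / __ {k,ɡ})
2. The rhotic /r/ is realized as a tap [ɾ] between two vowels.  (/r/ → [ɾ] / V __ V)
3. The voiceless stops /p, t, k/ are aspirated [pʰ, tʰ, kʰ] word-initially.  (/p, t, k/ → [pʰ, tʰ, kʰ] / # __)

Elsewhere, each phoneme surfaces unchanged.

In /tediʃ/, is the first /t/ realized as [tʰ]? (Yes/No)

Yes

/t/ — word-initial, word-initially — surfaces as [tʰ] (rule 3).
The actual realization is [tʰ], which matches [tʰ].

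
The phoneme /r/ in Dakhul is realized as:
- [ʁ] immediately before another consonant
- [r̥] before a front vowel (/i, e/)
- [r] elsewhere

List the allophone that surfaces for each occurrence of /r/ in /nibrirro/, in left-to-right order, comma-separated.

[r̥], [ʁ], [r]

Occurrence 1 (position 4): before a front vowel (/i, e/) → [r̥].
Occurrence 2 (position 6): immediately before another consonant → [ʁ].
Occurrence 3 (position 7): no conditioning environment matches → elsewhere allophone [r].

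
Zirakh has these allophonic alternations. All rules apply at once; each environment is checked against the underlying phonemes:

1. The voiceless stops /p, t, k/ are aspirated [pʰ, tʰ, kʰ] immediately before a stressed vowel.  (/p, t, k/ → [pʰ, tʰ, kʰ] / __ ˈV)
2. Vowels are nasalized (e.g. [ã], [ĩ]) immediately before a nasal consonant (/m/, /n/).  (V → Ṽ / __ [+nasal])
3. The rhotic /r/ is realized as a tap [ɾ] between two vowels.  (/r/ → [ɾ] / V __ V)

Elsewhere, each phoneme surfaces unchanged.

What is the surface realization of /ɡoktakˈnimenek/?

[ɡoktakˈnĩmẽnek]

/o/ (between /ɡ/ and /k/): rule 2 targets it, but not before a nasal consonant → unchanged [o].
/k/ (between /o/ and /t/) fails the environment for rule 1, so it stays [k].
/t/ (between /k/ and /a/) is in the target of rule 1 but the environment (immediately before a stressed vowel) is not met → [t].
/a/ (between /t/ and /k/) fails the environment for rule 2, so it stays [a].
/k/ (between /a/ and /n/) fails the environment for rule 1, so it stays [k].
Rule 2 applies to /i/ (between /n/ and /m/: before a nasal consonant) → [ĩ].
/e/ (between /m/ and /n/) occurs before a nasal consonant → [ẽ] by rule 2.
/e/ (between /n/ and /k/): rule 2 targets it, but not before a nasal consonant → unchanged [e].
/k/ (word-final) is in the target of rule 1 but the environment (immediately before a stressed vowel) is not met → [k].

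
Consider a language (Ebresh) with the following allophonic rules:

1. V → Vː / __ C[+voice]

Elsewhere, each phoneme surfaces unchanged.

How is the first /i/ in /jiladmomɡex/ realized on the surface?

/i/ — between /j/ and /l/, before a voiced consonant — surfaces as [iː] (rule 1).

[iː]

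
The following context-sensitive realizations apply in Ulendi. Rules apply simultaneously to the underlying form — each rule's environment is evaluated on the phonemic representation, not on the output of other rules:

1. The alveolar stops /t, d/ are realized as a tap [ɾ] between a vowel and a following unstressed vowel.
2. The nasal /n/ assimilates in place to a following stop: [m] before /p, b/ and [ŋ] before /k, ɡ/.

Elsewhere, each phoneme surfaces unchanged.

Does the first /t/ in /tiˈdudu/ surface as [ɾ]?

/t/ (word-initial) is in the target of rule 1 but the environment (between a vowel and a following unstressed vowel) is not met → [t].
The actual realization is [t], not [ɾ].

No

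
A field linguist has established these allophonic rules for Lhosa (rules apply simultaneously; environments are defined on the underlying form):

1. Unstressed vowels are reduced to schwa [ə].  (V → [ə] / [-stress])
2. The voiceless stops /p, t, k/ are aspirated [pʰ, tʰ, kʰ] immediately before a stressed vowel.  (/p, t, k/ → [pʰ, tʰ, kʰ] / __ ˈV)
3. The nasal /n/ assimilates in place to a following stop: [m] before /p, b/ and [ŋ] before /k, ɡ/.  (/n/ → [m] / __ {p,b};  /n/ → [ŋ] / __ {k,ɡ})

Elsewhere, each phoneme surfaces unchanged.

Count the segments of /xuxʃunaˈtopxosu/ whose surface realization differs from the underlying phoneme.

Segments that undergo a rule: /u/ → [ə] (rule 1); /u/ → [ə] (rule 1); /a/ → [ə] (rule 1); /t/ → [tʰ] (rule 2); /o/ → [ə] (rule 1); /u/ → [ə] (rule 1).
All other segments surface unchanged.

6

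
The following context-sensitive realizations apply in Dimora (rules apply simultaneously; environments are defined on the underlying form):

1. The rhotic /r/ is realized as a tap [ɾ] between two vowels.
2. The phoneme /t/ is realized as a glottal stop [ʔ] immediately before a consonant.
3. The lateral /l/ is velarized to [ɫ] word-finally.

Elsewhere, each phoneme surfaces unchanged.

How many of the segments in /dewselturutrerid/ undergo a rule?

3

Segments that undergo a rule: /r/ → [ɾ] (rule 1); /t/ → [ʔ] (rule 2); /r/ → [ɾ] (rule 1).
All other segments surface unchanged.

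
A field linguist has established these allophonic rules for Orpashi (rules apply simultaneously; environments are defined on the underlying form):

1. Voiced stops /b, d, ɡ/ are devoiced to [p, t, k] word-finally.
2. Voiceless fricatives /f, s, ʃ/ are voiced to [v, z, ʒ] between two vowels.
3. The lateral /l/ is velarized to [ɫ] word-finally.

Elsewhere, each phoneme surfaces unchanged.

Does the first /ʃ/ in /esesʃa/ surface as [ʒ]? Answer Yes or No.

No

/ʃ/ (between /s/ and /a/) is in the target of rule 2 but the environment (between two vowels) is not met → [ʃ].
The actual realization is [ʃ], not [ʒ].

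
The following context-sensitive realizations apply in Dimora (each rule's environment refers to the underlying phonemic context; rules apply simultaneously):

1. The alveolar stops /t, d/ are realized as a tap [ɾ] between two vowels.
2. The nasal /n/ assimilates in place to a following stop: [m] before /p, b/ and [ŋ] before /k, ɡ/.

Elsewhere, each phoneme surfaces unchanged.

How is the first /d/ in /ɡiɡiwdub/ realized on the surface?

[d]

/d/ (between /w/ and /u/) fails the environment for rule 1, so it stays [d].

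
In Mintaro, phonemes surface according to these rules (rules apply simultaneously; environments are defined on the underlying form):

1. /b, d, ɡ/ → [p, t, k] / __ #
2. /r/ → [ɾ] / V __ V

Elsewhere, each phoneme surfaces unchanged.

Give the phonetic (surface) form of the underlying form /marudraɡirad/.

/m/ (word-initial) is unaffected → [m].
/a/ (between /m/ and /r/): no rule targets it → [a].
/r/ — between /a/ and /u/, between two vowels — surfaces as [ɾ] (rule 2).
/u/ (between /r/ and /d/) is unaffected → [u].
/d/ — between /u/ and /r/; rule 1 does not apply here → [d].
/r/ (between /d/ and /a/) is in the target of rule 2 but the environment (between two vowels) is not met → [r].
/a/ (between /r/ and /ɡ/): no rule targets it → [a].
/ɡ/ — between /a/ and /i/; rule 1 does not apply here → [ɡ].
/i/ — not in any rule's target class → [i].
/r/ (between /i/ and /a/): between two vowels, so rule 2 applies → [ɾ].
/a/ — not in any rule's target class → [a].
/d/ (word-final) occurs word-finally → [t] by rule 1.

[maɾudraɡiɾat]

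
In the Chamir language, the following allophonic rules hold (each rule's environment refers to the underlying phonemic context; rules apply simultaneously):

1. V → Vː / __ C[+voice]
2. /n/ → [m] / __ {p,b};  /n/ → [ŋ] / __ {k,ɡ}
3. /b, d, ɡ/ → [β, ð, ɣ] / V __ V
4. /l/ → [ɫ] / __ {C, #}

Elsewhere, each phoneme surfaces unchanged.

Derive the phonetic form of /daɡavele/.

[daːɣaːveːle]

/d/ (word-initial) is in the target of rule 3 but the environment (between two vowels) is not met → [d].
/a/ — between /d/ and /ɡ/, before a voiced consonant — surfaces as [aː] (rule 1).
/ɡ/ — between /a/ and /a/, between two vowels — surfaces as [ɣ] (rule 3).
/a/ meets the environment for rule 1 (before a voiced consonant) → [aː].
/v/ (between /a/ and /e/) is unaffected → [v].
/e/ (between /v/ and /l/): before a voiced consonant, so rule 1 applies → [eː].
/l/ (between /e/ and /e/) fails the environment for rule 4, so it stays [l].
/e/ (word-final) is in the target of rule 1 but the environment (before a voiced consonant) is not met → [e].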